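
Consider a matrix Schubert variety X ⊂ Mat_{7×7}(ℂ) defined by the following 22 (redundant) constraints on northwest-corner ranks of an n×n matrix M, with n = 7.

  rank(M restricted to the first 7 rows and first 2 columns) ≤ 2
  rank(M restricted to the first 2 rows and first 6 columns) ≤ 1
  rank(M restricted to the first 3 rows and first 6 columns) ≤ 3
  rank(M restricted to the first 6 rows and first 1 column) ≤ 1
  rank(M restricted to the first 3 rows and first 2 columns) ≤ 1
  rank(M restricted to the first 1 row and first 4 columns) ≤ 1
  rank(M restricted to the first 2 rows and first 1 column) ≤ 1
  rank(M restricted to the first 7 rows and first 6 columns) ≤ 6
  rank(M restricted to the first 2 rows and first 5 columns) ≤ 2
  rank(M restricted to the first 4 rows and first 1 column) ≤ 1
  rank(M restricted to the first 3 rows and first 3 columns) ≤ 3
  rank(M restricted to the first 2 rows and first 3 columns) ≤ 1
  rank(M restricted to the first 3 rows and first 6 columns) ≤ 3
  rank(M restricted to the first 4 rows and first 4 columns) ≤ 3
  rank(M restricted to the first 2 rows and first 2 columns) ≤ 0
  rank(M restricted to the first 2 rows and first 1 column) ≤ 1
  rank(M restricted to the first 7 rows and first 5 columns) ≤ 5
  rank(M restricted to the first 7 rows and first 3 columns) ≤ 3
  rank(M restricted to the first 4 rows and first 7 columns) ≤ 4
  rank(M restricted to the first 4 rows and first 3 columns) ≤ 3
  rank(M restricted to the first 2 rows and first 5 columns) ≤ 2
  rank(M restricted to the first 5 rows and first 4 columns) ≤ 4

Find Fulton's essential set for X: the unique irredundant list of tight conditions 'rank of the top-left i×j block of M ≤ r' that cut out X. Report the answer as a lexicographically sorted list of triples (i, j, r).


Rank table r_w(7×7) implied by the 22 constraints:

  row 1: 0 0 1 1 1 1 1
  row 2: 0 0 1 1 1 1 2
  row 3: 1 1 2 2 2 2 3
  row 4: 1 2 3 3 3 3 4
  row 5: 1 2 3 4 4 4 5
  row 6: 1 2 3 4 5 5 6
  row 7: 1 2 3 4 5 6 7

hence w(1..7) = (3, 7, 1, 2, 4, 5, 6).

ℓ(w)=7; the 2 essential cells (i,j,r):

[(2, 2, 0), (2, 6, 1)]


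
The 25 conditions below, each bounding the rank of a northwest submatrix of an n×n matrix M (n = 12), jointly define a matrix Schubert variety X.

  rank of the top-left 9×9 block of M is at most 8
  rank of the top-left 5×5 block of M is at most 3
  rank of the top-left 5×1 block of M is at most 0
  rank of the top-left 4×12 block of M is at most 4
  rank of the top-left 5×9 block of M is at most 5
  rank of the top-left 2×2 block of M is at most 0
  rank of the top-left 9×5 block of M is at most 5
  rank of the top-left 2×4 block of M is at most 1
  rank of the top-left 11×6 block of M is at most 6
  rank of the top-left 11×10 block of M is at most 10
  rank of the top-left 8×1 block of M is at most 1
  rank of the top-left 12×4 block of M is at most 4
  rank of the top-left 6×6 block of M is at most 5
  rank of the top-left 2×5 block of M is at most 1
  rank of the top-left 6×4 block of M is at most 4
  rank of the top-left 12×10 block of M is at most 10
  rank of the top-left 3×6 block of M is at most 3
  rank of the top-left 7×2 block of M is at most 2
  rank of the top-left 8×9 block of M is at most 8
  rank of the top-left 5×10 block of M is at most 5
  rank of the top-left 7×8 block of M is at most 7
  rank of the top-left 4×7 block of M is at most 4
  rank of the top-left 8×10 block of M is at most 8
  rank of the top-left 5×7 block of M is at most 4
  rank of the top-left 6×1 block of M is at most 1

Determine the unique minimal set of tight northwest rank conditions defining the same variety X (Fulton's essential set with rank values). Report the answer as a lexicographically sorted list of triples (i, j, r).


The tightest implied rank at each (i,j), from the 25 conditions:

  R[1]: 0 | 0 | 1 | 1 | 1 | 1 | 1 | 1 | 1 | 1 | 1 | 1
  R[2]: 0 | 0 | 1 | 1 | 1 | 2 | 2 | 2 | 2 | 2 | 2 | 2
  R[3]: 0 | 1 | 2 | 2 | 2 | 3 | 3 | 3 | 3 | 3 | 3 | 3
  R[4]: 0 | 1 | 2 | 3 | 3 | 4 | 4 | 4 | 4 | 4 | 4 | 4
  R[5]: 0 | 1 | 2 | 3 | 3 | 4 | 4 | 5 | 5 | 5 | 5 | 5
  R[6]: 1 | 2 | 3 | 4 | 4 | 5 | 5 | 6 | 6 | 6 | 6 | 6
  R[7]: 1 | 2 | 3 | 4 | 5 | 6 | 6 | 7 | 7 | 7 | 7 | 7
  R[8]: 1 | 2 | 3 | 4 | 5 | 6 | 7 | 8 | 8 | 8 | 8 | 8
  R[9]: 1 | 2 | 3 | 4 | 5 | 6 | 7 | 8 | 8 | 9 | 9 | 9
  R[10]: 1 | 2 | 3 | 4 | 5 | 6 | 7 | 8 | 9 | 10 | 10 | 10
  R[11]: 1 | 2 | 3 | 4 | 5 | 6 | 7 | 8 | 9 | 10 | 11 | 11
  R[12]: 1 | 2 | 3 | 4 | 5 | 6 | 7 | 8 | 9 | 10 | 11 | 12

giving w = (3, 6, 2, 4, 8, 1, 5, 7, 10, 9, 11, 12) via Δ²R.

Fulton essential set (6 of the 12 Rothe cells):

[(2, 2, 0), (2, 5, 1), (5, 1, 0), (5, 5, 3), (5, 7, 4), (9, 9, 8)]


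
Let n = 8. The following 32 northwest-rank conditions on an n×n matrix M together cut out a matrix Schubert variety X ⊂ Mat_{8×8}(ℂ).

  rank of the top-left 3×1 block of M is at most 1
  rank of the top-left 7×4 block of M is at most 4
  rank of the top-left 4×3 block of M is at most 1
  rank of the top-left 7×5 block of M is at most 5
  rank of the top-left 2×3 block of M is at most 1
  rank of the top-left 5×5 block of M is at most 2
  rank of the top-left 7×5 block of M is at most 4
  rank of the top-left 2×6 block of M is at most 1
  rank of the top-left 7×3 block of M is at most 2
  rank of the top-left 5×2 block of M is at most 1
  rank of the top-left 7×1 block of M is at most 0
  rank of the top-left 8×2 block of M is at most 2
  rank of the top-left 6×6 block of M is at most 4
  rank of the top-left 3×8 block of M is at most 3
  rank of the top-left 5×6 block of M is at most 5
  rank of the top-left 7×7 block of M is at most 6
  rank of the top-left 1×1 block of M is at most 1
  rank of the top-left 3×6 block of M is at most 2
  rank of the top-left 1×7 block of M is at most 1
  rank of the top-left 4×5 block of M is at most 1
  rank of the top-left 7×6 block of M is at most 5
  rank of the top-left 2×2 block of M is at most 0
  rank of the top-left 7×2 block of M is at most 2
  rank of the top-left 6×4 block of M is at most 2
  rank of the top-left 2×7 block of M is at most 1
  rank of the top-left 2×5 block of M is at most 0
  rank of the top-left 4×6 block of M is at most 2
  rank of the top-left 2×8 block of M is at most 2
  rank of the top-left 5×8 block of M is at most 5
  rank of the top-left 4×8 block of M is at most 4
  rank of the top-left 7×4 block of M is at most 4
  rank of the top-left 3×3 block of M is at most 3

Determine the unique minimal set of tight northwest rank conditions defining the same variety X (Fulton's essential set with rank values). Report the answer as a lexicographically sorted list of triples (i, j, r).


Computing R[i][j] = min implied NW-rank bound (n=8, 32 conditions):

  row 1: 0 0 0 0 0 1 1 1
  row 2: 0 0 0 0 0 1 1 2
  row 3: 0 1 1 1 1 2 2 3
  row 4: 0 1 1 1 1 2 3 4
  row 5: 0 1 2 2 2 3 4 5
  row 6: 0 1 2 2 3 4 5 6
  row 7: 0 1 2 3 4 5 6 7
  row 8: 1 2 3 4 5 6 7 8

the unique w with this rank table is (6, 8, 2, 7, 3, 5, 4, 1).

Rothe diagram D(w) (20 cells), 5 SE-corners (essential conditions):

[(2, 5, 0), (2, 7, 1), (4, 5, 1), (6, 4, 2), (7, 1, 0)]


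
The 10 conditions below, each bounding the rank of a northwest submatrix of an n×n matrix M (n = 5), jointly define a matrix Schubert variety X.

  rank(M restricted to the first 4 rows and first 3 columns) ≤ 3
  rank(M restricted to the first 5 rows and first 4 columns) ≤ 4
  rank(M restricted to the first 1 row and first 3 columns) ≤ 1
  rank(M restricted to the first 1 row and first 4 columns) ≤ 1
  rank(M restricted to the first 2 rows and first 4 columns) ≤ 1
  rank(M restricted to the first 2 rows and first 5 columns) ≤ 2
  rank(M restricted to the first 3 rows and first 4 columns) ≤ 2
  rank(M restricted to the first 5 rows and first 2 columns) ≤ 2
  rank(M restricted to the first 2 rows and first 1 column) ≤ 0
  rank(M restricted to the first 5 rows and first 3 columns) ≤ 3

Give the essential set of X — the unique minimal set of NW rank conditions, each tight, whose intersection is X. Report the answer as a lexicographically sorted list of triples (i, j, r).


Rank table r_w(5×5) implied by the 10 constraints:

  R[1]: 0 | 1 | 1 | 1 | 1
  R[2]: 0 | 1 | 1 | 1 | 2
  R[3]: 1 | 2 | 2 | 2 | 3
  R[4]: 1 | 2 | 3 | 3 | 4
  R[5]: 1 | 2 | 3 | 4 | 5

giving w = (2, 5, 1, 3, 4) via Δ²R.

D(w) has 4 cells with 2 SE-corners; essential set:

[(2, 1, 0), (2, 4, 1)]


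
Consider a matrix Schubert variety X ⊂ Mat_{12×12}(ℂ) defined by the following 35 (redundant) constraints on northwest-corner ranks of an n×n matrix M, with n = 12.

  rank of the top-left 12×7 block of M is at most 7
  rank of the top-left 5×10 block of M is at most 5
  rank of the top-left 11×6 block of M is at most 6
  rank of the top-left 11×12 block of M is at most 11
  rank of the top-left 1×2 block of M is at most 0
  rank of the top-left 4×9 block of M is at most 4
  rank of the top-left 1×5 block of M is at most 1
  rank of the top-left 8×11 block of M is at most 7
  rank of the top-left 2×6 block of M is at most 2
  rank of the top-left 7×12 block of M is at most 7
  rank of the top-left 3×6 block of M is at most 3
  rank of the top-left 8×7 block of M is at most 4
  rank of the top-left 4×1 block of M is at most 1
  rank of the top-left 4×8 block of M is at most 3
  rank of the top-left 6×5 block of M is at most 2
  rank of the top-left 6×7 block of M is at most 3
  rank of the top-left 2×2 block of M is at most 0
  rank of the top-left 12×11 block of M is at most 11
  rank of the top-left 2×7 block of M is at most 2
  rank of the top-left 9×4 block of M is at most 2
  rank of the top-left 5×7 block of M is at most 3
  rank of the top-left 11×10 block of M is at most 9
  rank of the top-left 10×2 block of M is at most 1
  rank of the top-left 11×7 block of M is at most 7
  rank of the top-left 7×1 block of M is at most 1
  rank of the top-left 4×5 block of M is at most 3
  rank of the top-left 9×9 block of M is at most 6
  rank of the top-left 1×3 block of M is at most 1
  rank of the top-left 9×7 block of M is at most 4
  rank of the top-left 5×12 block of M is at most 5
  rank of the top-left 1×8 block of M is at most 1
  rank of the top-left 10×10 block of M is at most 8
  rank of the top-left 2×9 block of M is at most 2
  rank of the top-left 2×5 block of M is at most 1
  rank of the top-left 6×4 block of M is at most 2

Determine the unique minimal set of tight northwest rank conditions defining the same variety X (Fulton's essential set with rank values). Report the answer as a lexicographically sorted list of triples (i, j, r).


Rank table r_w(12×12) implied by the 35 constraints:

  0 | 0 | 1 | 1 | 1 | 1 | 1 | 1 | 1 | 1 | 1 | 1
  0 | 0 | 1 | 1 | 1 | 2 | 2 | 2 | 2 | 2 | 2 | 2
  1 | 1 | 2 | 2 | 2 | 3 | 3 | 3 | 3 | 3 | 3 | 3
  1 | 1 | 2 | 2 | 2 | 3 | 3 | 3 | 4 | 4 | 4 | 4
  1 | 1 | 2 | 2 | 2 | 3 | 3 | 4 | 5 | 5 | 5 | 5
  1 | 1 | 2 | 2 | 2 | 3 | 3 | 4 | 5 | 6 | 6 | 6
  1 | 1 | 2 | 2 | 3 | 4 | 4 | 5 | 6 | 7 | 7 | 7
  1 | 1 | 2 | 2 | 3 | 4 | 4 | 5 | 6 | 7 | 7 | 8
  1 | 1 | 2 | 2 | 3 | 4 | 4 | 5 | 6 | 7 | 8 | 9
  1 | 1 | 2 | 3 | 4 | 5 | 5 | 6 | 7 | 8 | 9 | 10
  1 | 2 | 3 | 4 | 5 | 6 | 6 | 7 | 8 | 9 | 10 | 11
  1 | 2 | 3 | 4 | 5 | 6 | 7 | 8 | 9 | 10 | 11 | 12

hence w(1..12) = (3, 6, 1, 9, 8, 10, 5, 12, 11, 4, 2, 7).

9 SE-corners of the 29-cell Rothe diagram give Ess(w):

[(2, 2, 0), (2, 5, 1), (4, 8, 3), (6, 5, 2), (6, 7, 3), (8, 11, 7), (9, 4, 2), (9, 7, 4), (10, 2, 1)]


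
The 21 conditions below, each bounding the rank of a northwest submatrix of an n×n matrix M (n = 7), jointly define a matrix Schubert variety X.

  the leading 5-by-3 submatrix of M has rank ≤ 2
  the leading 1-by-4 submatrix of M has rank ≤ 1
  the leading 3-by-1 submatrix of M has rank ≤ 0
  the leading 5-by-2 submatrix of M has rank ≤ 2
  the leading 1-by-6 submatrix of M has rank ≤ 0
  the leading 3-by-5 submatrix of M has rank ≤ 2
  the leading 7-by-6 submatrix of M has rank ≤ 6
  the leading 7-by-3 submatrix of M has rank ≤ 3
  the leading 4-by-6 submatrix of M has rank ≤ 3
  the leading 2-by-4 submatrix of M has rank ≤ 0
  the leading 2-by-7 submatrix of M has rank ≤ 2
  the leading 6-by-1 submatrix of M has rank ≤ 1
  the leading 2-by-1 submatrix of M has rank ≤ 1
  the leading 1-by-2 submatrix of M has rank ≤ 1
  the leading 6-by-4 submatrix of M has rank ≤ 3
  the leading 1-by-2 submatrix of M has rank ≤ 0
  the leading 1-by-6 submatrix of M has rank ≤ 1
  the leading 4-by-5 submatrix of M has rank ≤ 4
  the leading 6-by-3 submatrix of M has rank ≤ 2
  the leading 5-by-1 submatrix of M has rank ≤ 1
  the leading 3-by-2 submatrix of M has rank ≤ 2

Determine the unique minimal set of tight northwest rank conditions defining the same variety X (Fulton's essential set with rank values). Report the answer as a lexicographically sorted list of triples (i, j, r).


Reconstructing r_w from the 21 given conditions:

  0, 0, 0, 0, 0, 0, 1
  0, 0, 0, 0, 1, 1, 2
  0, 1, 1, 1, 2, 2, 3
  1, 2, 2, 2, 3, 3, 4
  1, 2, 2, 3, 4, 4, 5
  1, 2, 2, 3, 4, 5, 6
  1, 2, 3, 4, 5, 6, 7

second differences of R give the permutation w = (7, 5, 2, 1, 4, 6, 3).

D(w) has 13 cells with 4 SE-corners; essential set:

[(1, 6, 0), (2, 4, 0), (3, 1, 0), (6, 3, 2)]


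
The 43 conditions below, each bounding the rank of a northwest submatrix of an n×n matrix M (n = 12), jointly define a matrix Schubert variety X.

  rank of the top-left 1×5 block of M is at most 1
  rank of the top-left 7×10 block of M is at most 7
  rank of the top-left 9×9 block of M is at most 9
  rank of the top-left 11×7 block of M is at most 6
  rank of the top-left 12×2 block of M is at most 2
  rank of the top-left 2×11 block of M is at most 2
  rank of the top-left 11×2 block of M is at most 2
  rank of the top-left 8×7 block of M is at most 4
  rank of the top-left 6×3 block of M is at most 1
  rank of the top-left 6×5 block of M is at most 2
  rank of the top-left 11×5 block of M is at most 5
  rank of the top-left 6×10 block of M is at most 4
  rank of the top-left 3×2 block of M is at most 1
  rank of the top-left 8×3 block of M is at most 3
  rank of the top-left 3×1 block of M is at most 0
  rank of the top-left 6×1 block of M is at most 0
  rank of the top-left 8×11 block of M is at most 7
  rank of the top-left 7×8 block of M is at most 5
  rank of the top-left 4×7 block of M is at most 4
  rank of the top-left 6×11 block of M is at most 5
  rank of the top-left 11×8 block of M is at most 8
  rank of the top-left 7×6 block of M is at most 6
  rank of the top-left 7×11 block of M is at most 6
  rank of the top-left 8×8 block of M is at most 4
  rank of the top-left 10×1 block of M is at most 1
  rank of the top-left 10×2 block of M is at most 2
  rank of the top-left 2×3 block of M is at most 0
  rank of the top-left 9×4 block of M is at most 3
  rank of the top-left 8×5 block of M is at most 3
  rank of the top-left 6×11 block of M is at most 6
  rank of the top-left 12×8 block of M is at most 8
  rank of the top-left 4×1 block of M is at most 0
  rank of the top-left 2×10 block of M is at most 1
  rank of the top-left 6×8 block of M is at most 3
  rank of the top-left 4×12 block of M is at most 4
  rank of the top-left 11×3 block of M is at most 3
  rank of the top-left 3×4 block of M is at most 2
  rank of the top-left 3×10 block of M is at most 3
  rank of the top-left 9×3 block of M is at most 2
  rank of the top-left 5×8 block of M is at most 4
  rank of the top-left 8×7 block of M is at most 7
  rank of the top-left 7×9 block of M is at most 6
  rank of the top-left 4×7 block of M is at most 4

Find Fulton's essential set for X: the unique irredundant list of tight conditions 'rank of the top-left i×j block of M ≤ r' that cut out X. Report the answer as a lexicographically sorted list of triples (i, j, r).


Recovering R(i,j) via the rank-extension bound from the 43 conditions:

  0 0 0 1 1 1 1 1 1 1 1 1
  0 0 0 1 1 1 1 1 1 1 2 2
  0 1 1 2 2 2 2 2 2 2 3 3
  0 1 1 2 2 3 3 3 3 3 4 4
  0 1 1 2 2 3 3 3 4 4 5 5
  0 1 1 2 2 3 3 3 4 4 5 6
  1 2 2 3 3 4 4 4 5 5 6 7
  1 2 2 3 3 4 4 4 5 6 7 8
  1 2 2 3 4 5 5 5 6 7 8 9
  1 2 3 4 5 6 6 6 7 8 9 10
  1 2 3 4 5 6 6 7 8 9 10 11
  1 2 3 4 5 6 7 8 9 10 11 12

hence w(1..12) = (4, 11, 2, 6, 9, 12, 1, 10, 5, 3, 8, 7).

D(w) has 33 cells with 11 SE-corners; essential set:

[(2, 3, 0), (2, 10, 1), (6, 1, 0), (6, 3, 1), (6, 5, 2), (6, 8, 3), (6, 10, 4), (8, 5, 3), (8, 8, 4), (9, 3, 2), (11, 7, 6)]


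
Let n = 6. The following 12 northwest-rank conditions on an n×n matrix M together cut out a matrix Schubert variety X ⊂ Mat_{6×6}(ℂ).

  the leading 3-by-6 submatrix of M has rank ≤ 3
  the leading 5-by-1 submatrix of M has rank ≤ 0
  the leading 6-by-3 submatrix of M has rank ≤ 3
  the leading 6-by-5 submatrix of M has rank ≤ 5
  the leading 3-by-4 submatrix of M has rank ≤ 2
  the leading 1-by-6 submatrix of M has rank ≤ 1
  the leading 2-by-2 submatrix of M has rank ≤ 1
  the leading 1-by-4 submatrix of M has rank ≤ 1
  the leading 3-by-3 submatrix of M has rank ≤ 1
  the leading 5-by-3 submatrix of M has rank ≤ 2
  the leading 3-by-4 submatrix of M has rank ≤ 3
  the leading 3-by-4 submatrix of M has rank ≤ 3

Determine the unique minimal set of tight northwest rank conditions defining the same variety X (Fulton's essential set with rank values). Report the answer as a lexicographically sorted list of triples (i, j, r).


Propagating the 12 rank bounds to every northwest block:

  row 1: 0  1  1  1  1  1
  row 2: 0  1  1  2  2  2
  row 3: 0  1  1  2  3  3
  row 4: 0  1  2  3  4  4
  row 5: 0  1  2  3  4  5
  row 6: 1  2  3  4  5  6

reading off 1-entries of Δ²R: w = (2, 4, 5, 3, 6, 1).

Rothe diagram D(w) (7 cells), 2 SE-corners (essential conditions):

[(3, 3, 1), (5, 1, 0)]


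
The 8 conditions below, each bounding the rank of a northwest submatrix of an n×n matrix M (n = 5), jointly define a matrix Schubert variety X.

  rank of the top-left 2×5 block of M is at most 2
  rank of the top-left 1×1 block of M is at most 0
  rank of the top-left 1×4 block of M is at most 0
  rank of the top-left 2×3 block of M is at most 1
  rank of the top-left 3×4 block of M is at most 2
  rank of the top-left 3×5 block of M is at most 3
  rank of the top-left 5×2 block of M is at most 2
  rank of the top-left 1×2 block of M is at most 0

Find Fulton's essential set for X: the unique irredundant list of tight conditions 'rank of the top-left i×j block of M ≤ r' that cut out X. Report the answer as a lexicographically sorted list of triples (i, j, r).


Rank table r_w(5×5) implied by the 8 constraints:

  0  0  0  0  1
  1  1  1  1  2
  1  2  2  2  3
  1  2  3  3  4
  1  2  3  4  5

second differences of R give the permutation w = (5, 1, 2, 3, 4).

|D(w)|=4, |Ess(w)|=1:

[(1, 4, 0)]


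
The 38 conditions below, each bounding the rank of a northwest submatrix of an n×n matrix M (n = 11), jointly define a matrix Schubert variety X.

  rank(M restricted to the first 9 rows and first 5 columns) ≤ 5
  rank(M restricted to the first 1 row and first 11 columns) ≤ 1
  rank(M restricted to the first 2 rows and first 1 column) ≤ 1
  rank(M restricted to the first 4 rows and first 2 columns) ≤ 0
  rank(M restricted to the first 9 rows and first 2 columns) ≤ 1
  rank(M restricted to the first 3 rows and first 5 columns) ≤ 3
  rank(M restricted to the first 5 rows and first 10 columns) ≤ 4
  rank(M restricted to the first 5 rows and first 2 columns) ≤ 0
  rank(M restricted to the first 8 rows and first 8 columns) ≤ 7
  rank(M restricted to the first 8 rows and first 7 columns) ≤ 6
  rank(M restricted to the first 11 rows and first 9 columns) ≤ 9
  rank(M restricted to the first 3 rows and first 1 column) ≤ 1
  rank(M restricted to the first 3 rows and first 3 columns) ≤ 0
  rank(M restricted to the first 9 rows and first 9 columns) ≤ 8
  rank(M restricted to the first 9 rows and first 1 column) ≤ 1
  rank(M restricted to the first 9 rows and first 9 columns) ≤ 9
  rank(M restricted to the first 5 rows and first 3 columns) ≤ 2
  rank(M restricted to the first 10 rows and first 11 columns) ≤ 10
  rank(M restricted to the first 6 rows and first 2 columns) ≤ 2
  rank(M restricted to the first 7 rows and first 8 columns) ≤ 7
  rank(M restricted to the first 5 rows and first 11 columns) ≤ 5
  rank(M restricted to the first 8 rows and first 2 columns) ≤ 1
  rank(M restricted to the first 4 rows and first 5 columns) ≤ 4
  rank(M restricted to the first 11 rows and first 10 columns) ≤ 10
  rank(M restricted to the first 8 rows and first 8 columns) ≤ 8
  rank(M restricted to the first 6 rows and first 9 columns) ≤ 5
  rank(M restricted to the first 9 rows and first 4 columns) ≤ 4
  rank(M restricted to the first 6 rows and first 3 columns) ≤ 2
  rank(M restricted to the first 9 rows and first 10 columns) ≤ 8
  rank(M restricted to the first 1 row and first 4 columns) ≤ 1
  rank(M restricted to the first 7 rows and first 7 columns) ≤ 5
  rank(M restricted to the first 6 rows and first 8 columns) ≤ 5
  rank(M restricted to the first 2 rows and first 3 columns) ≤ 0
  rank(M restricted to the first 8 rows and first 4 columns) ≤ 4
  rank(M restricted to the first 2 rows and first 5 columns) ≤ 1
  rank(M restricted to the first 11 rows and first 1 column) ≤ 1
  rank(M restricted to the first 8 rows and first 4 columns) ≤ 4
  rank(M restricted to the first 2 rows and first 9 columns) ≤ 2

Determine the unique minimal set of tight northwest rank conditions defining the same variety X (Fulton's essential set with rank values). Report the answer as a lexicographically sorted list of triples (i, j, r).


Computing R[i][j] = min implied NW-rank bound (n=11, 38 conditions):

  i=1: 0 0 0 1 1 1 1 1 1 1 1
  i=2: 0 0 0 1 1 2 2 2 2 2 2
  i=3: 0 0 0 1 2 3 3 3 3 3 3
  i=4: 0 0 1 2 3 4 4 4 4 4 4
  i=5: 0 0 1 2 3 4 4 4 4 4 5
  i=6: 1 1 2 3 4 5 5 5 5 5 6
  i=7: 1 1 2 3 4 5 5 6 6 6 7
  i=8: 1 1 2 3 4 5 6 7 7 7 8
  i=9: 1 1 2 3 4 5 6 7 8 8 9
  i=10: 1 2 3 4 5 6 7 8 9 9 10
  i=11: 1 2 3 4 5 6 7 8 9 10 11

reading off 1-entries of Δ²R: w = (4, 6, 5, 3, 11, 1, 8, 7, 9, 2, 10).

ℓ(w)=22; the 6 essential cells (i,j,r):

[(2, 5, 1), (3, 3, 0), (5, 2, 0), (5, 10, 4), (7, 7, 5), (9, 2, 1)]


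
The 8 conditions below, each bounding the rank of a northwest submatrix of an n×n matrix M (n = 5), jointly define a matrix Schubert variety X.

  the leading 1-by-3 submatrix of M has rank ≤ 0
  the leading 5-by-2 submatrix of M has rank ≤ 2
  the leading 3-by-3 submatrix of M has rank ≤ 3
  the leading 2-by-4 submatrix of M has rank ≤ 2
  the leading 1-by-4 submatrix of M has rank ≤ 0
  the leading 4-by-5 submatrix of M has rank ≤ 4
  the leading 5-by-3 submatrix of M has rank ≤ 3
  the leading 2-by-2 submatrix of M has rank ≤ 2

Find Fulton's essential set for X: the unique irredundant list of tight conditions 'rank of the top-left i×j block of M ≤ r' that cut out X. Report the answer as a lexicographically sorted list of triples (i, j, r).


Reconstructing r_w from the 8 given conditions:

  0 0 0 0 1
  1 1 1 1 2
  1 2 2 2 3
  1 2 3 3 4
  1 2 3 4 5

reading off 1-entries of Δ²R: w = (5, 1, 2, 3, 4).

Fulton essential set (1 of the 4 Rothe cells):

[(1, 4, 0)]


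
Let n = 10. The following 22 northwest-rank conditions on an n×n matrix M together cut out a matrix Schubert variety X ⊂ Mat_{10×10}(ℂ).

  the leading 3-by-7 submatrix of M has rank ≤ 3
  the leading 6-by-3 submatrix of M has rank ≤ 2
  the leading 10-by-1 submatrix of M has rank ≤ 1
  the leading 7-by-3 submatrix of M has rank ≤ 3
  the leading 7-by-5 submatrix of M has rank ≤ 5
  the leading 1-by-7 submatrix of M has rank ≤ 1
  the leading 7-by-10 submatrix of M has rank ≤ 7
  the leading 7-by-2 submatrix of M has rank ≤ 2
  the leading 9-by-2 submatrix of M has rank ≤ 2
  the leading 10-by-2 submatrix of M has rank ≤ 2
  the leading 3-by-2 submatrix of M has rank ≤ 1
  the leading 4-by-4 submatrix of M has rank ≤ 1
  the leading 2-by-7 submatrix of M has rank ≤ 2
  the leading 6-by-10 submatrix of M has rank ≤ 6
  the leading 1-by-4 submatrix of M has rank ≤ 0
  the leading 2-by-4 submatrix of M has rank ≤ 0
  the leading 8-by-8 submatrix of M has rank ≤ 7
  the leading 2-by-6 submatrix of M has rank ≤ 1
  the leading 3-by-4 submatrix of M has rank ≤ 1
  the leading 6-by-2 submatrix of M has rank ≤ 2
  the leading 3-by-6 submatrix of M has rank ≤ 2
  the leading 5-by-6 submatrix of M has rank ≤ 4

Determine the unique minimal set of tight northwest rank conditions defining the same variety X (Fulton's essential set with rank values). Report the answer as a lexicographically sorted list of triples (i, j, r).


Propagating the 22 rank bounds to every northwest block:

  i=1: 0  0  0  0  1  1  1  1  1  1
  i=2: 0  0  0  0  1  1  2  2  2  2
  i=3: 1  1  1  1  2  2  3  3  3  3
  i=4: 1  1  1  1  2  3  4  4  4  4
  i=5: 1  2  2  2  3  4  5  5  5  5
  i=6: 1  2  2  3  4  5  6  6  6  6
  i=7: 1  2  3  4  5  6  7  7  7  7
  i=8: 1  2  3  4  5  6  7  7  8  8
  i=9: 1  2  3  4  5  6  7  8  9  9
  i=10: 1  2  3  4  5  6  7  8  9  10

so w = (5, 7, 1, 6, 2, 4, 3, 9, 8, 10).

|D(w)|=14, |Ess(w)|=5:

[(2, 4, 0), (2, 6, 1), (4, 4, 1), (6, 3, 2), (8, 8, 7)]


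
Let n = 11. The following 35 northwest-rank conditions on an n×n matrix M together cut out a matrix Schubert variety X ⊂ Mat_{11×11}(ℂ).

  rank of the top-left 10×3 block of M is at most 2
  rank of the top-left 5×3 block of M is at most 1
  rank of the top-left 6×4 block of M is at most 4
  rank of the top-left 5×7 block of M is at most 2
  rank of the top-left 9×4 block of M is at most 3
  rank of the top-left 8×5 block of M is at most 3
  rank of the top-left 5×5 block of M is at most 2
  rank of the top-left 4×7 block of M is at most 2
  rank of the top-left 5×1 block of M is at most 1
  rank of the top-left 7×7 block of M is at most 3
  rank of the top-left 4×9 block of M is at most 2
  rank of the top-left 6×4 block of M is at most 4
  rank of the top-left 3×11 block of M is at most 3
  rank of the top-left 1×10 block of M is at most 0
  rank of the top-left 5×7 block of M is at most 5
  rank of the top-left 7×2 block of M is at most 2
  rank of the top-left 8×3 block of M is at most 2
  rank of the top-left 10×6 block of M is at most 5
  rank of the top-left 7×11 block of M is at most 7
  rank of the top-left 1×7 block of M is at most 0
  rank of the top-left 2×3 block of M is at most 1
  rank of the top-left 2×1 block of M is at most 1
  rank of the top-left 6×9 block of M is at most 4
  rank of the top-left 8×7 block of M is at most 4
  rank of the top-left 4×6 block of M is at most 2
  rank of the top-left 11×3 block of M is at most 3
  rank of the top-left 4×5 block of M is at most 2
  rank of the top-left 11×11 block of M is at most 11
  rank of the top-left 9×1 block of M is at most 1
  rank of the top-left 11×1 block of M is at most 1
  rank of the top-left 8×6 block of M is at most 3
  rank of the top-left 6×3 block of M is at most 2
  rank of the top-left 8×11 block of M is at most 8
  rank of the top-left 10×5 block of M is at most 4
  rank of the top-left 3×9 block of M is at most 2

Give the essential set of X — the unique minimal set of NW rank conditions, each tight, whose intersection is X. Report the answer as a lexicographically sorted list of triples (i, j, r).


Recovering R(i,j) via the rank-extension bound from the 35 conditions:

  i=1: 0, 0, 0, 0, 0, 0, 0, 0, 0, 0, 1
  i=2: 1, 1, 1, 1, 1, 1, 1, 1, 1, 1, 2
  i=3: 1, 1, 1, 2, 2, 2, 2, 2, 2, 2, 3
  i=4: 1, 1, 1, 2, 2, 2, 2, 2, 2, 3, 4
  i=5: 1, 1, 1, 2, 2, 2, 2, 3, 3, 4, 5
  i=6: 1, 2, 2, 3, 3, 3, 3, 4, 4, 5, 6
  i=7: 1, 2, 2, 3, 3, 3, 3, 4, 5, 6, 7
  i=8: 1, 2, 2, 3, 3, 3, 4, 5, 6, 7, 8
  i=9: 1, 2, 2, 3, 4, 4, 5, 6, 7, 8, 9
  i=10: 1, 2, 2, 3, 4, 5, 6, 7, 8, 9, 10
  i=11: 1, 2, 3, 4, 5, 6, 7, 8, 9, 10, 11

reading off 1-entries of Δ²R: w = (11, 1, 4, 10, 8, 2, 9, 7, 5, 6, 3).

Fulton essential set (7 of the 33 Rothe cells):

[(1, 10, 0), (4, 9, 2), (5, 3, 1), (5, 7, 2), (7, 7, 3), (8, 6, 3), (10, 3, 2)]


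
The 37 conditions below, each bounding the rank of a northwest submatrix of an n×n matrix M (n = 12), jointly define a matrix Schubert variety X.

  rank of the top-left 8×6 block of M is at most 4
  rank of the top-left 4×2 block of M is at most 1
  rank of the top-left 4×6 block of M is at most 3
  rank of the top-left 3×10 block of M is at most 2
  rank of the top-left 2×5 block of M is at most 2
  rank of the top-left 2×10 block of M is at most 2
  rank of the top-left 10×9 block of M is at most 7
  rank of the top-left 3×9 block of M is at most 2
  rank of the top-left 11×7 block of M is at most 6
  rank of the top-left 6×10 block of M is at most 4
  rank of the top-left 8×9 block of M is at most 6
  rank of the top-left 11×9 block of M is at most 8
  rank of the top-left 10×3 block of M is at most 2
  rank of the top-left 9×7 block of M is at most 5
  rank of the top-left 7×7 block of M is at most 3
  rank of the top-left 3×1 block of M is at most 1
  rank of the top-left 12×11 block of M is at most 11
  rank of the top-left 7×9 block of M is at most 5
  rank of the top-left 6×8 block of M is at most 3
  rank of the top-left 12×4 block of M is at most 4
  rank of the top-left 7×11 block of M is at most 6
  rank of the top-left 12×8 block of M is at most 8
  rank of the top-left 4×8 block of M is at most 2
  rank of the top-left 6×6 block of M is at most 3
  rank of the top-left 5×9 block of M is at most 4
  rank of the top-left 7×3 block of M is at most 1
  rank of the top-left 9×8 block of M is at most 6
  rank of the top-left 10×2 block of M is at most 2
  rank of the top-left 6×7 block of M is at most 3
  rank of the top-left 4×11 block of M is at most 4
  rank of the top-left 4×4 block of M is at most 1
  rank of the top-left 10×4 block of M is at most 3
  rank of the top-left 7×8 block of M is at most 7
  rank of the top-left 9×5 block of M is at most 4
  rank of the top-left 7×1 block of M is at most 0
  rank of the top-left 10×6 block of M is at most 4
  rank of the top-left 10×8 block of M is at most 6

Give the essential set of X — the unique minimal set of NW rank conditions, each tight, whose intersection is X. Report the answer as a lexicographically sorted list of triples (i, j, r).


Recovering R(i,j) via the rank-extension bound from the 37 conditions:

  i=1: 0, 1, 1, 1, 1, 1, 1, 1, 1, 1, 1, 1
  i=2: 0, 1, 1, 1, 2, 2, 2, 2, 2, 2, 2, 2
  i=3: 0, 1, 1, 1, 2, 2, 2, 2, 2, 2, 3, 3
  i=4: 0, 1, 1, 1, 2, 2, 2, 2, 3, 3, 4, 4
  i=5: 0, 1, 1, 2, 3, 3, 3, 3, 4, 4, 5, 5
  i=6: 0, 1, 1, 2, 3, 3, 3, 3, 4, 4, 5, 6
  i=7: 0, 1, 1, 2, 3, 3, 3, 4, 5, 5, 6, 7
  i=8: 1, 2, 2, 3, 4, 4, 4, 5, 6, 6, 7, 8
  i=9: 1, 2, 2, 3, 4, 4, 5, 6, 7, 7, 8, 9
  i=10: 1, 2, 2, 3, 4, 4, 5, 6, 7, 8, 9, 10
  i=11: 1, 2, 3, 4, 5, 5, 6, 7, 8, 9, 10, 11
  i=12: 1, 2, 3, 4, 5, 6, 7, 8, 9, 10, 11, 12

so w = (2, 5, 11, 9, 4, 12, 8, 1, 7, 10, 3, 6).

ℓ(w)=34; the 10 essential cells (i,j,r):

[(3, 10, 2), (4, 4, 1), (4, 8, 2), (6, 8, 3), (6, 10, 4), (7, 1, 0), (7, 3, 1), (7, 7, 3), (10, 3, 2), (10, 6, 4)]


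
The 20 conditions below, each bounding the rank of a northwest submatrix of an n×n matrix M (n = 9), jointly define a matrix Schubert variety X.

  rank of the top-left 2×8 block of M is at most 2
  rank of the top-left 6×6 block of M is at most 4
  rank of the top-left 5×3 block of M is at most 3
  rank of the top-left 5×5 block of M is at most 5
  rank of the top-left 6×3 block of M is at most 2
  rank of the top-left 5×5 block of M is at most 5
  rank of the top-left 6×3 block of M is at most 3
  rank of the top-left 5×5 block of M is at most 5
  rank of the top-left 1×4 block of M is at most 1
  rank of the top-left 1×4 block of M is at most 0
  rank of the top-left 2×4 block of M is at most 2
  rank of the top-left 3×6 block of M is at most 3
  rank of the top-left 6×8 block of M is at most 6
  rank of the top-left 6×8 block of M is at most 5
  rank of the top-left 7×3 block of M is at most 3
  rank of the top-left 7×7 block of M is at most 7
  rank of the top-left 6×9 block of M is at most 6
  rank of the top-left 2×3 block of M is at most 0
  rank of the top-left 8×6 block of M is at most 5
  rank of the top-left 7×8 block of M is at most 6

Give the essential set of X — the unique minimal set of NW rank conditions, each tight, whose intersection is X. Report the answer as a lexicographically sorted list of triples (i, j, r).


Recovering R(i,j) via the rank-extension bound from the 20 conditions:

  row 1: 0, 0, 0, 0, 1, 1, 1, 1, 1
  row 2: 0, 0, 0, 1, 2, 2, 2, 2, 2
  row 3: 1, 1, 1, 2, 3, 3, 3, 3, 3
  row 4: 1, 2, 2, 3, 4, 4, 4, 4, 4
  row 5: 1, 2, 2, 3, 4, 4, 5, 5, 5
  row 6: 1, 2, 2, 3, 4, 4, 5, 5, 6
  row 7: 1, 2, 3, 4, 5, 5, 6, 6, 7
  row 8: 1, 2, 3, 4, 5, 5, 6, 7, 8
  row 9: 1, 2, 3, 4, 5, 6, 7, 8, 9

giving w = (5, 4, 1, 2, 7, 9, 3, 8, 6) via Δ²R.

Fulton essential set (6 of the 13 Rothe cells):

[(1, 4, 0), (2, 3, 0), (6, 3, 2), (6, 6, 4), (6, 8, 5), (8, 6, 5)]


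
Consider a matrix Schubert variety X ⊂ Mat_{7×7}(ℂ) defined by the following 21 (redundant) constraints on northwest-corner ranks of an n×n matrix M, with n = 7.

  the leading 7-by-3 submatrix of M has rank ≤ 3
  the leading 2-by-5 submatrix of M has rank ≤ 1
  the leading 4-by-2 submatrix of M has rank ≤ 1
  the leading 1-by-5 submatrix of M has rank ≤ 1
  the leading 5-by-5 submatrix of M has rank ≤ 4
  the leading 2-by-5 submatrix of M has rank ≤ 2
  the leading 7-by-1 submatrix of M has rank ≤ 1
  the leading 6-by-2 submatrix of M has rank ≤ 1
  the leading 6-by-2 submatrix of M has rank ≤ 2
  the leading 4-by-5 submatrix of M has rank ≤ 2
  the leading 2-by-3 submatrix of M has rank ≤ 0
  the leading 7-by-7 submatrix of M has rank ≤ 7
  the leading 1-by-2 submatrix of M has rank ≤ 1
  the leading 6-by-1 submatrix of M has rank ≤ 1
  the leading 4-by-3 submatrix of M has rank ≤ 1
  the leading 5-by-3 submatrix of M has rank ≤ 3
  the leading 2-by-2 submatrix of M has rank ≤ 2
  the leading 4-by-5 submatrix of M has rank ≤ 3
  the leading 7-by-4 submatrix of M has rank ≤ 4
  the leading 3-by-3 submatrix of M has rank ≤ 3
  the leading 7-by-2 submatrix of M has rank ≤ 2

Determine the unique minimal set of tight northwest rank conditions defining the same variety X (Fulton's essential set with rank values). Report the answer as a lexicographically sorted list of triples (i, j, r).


Computing R[i][j] = min implied NW-rank bound (n=7, 21 conditions):

  0  0  0  1  1  1  1
  0  0  0  1  1  2  2
  1  1  1  2  2  3  3
  1  1  1  2  2  3  4
  1  1  2  3  3  4  5
  1  1  2  3  4  5  6
  1  2  3  4  5  6  7

hence w(1..7) = (4, 6, 1, 7, 3, 5, 2).

ℓ(w)=12; the 5 essential cells (i,j,r):

[(2, 3, 0), (2, 5, 1), (4, 3, 1), (4, 5, 2), (6, 2, 1)]


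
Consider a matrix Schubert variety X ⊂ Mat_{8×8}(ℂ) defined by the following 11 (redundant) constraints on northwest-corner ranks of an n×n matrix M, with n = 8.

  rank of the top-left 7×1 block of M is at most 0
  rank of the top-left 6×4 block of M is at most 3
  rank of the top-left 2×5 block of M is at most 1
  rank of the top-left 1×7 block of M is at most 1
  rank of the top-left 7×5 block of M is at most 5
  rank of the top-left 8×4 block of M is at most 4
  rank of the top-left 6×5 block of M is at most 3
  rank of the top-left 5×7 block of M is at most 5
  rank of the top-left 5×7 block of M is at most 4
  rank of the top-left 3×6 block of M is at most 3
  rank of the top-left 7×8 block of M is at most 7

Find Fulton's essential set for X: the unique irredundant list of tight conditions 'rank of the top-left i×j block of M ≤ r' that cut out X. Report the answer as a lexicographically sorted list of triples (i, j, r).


Rank table r_w(8×8) implied by the 11 constraints:

  R[1]: 0  1  1  1  1  1  1  1
  R[2]: 0  1  1  1  1  2  2  2
  R[3]: 0  1  2  2  2  3  3  3
  R[4]: 0  1  2  3  3  4  4  4
  R[5]: 0  1  2  3  3  4  4  5
  R[6]: 0  1  2  3  3  4  5  6
  R[7]: 0  1  2  3  4  5  6  7
  R[8]: 1  2  3  4  5  6  7  8

giving w = (2, 6, 3, 4, 8, 7, 5, 1) via Δ²R.

D(w) has 13 cells with 4 SE-corners; essential set:

[(2, 5, 1), (5, 7, 4), (6, 5, 3), (7, 1, 0)]


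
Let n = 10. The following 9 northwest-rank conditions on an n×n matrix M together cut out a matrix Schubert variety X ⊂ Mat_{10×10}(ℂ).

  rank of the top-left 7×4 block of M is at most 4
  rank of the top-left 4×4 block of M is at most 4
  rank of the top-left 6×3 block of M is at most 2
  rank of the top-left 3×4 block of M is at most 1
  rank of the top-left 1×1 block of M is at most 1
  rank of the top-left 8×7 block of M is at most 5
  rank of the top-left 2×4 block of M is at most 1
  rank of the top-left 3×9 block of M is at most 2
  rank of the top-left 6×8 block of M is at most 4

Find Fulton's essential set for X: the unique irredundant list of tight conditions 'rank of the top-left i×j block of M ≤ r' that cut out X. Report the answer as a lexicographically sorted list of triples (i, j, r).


Propagating the 9 rank bounds to every northwest block:

  1 | 1 | 1 | 1 | 1 | 1 | 1 | 1 | 1 | 1
  1 | 1 | 1 | 1 | 2 | 2 | 2 | 2 | 2 | 2
  1 | 1 | 1 | 1 | 2 | 2 | 2 | 2 | 2 | 3
  1 | 2 | 2 | 2 | 3 | 3 | 3 | 3 | 3 | 4
  1 | 2 | 2 | 3 | 4 | 4 | 4 | 4 | 4 | 5
  1 | 2 | 2 | 3 | 4 | 4 | 4 | 4 | 5 | 6
  1 | 2 | 3 | 4 | 5 | 5 | 5 | 5 | 6 | 7
  1 | 2 | 3 | 4 | 5 | 5 | 5 | 6 | 7 | 8
  1 | 2 | 3 | 4 | 5 | 6 | 6 | 7 | 8 | 9
  1 | 2 | 3 | 4 | 5 | 6 | 7 | 8 | 9 | 10

giving w = (1, 5, 10, 2, 4, 9, 3, 8, 6, 7) via Δ²R.

D(w) has 17 cells with 5 SE-corners; essential set:

[(3, 4, 1), (3, 9, 2), (6, 3, 2), (6, 8, 4), (8, 7, 5)]


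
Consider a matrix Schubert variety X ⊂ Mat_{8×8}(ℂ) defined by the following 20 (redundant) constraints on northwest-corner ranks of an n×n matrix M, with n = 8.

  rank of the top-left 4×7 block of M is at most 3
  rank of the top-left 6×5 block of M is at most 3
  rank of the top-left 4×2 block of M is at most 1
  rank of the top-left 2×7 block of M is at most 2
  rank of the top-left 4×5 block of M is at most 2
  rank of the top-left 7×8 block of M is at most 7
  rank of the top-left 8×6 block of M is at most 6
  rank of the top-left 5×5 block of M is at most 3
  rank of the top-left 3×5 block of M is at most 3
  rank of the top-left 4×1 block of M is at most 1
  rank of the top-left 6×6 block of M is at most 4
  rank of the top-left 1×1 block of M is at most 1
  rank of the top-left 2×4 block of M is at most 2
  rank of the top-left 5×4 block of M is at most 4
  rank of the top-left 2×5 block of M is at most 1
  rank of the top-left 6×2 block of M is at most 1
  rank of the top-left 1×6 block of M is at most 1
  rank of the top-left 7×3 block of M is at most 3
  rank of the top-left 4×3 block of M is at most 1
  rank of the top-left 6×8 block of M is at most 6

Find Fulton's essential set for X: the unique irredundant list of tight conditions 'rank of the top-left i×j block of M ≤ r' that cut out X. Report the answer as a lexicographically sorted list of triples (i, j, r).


Computing R[i][j] = min implied NW-rank bound (n=8, 20 conditions):

  row 1: 1 1 1 1 1 1 1 1
  row 2: 1 1 1 1 1 2 2 2
  row 3: 1 1 1 2 2 3 3 3
  row 4: 1 1 1 2 2 3 3 4
  row 5: 1 1 2 3 3 4 4 5
  row 6: 1 1 2 3 3 4 5 6
  row 7: 1 2 3 4 4 5 6 7
  row 8: 1 2 3 4 5 6 7 8

so w = (1, 6, 4, 8, 3, 7, 2, 5).

6 SE-corners of the 13-cell Rothe diagram give Ess(w):

[(2, 5, 1), (4, 3, 1), (4, 5, 2), (4, 7, 3), (6, 2, 1), (6, 5, 3)]


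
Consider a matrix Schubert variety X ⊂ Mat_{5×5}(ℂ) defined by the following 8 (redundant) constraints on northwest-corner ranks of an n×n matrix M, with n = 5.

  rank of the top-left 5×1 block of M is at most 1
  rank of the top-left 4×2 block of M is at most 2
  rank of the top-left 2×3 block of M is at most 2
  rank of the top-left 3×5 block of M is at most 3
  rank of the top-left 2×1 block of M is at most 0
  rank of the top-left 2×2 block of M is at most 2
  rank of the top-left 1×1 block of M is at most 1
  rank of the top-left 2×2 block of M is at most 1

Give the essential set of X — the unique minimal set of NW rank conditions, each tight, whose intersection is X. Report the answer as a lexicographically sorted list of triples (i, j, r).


The tightest implied rank at each (i,j), from the 8 conditions:

  i=1: 0 1 1 1 1
  i=2: 0 1 2 2 2
  i=3: 1 2 3 3 3
  i=4: 1 2 3 4 4
  i=5: 1 2 3 4 5

so w = (2, 3, 1, 4, 5).

Rothe diagram D(w) (2 cells), 1 SE-corner (essential condition):

[(2, 1, 0)]
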